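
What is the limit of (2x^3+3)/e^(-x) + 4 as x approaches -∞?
The quotient is an ∞/∞ indeterminate form as x → -∞.
Compare growth rates of the dominant terms (exponentials ≫ polynomials ≫ logarithms), or apply L'Hôpital's rule; the quotient → 0.
Adding the constant: 0 + 4 = 4. Limit = 4.

Final answer: 4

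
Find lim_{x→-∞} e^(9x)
Evaluate the dominant behaviour as x → -∞; each term tends to a finite value or vanishes.
Limit = 0.

Final answer: 0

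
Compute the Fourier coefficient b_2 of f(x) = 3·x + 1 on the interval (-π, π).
b_2 = (1/π) ∫_{-π}^{π} f(x)·sin(2x) dx.
Evaluate the integral (use parity and integration by parts as needed): b_2 = -3.

Final answer: -3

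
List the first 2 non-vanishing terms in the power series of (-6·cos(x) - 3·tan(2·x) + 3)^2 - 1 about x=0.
36·x + 8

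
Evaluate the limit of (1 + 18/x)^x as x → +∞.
As x → +∞: this is the defining limit (1 + 18/x)^x → e^18.
Limit = e^(18).

Final answer: e^(18)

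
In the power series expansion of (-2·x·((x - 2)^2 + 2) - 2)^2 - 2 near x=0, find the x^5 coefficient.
Expand to order 5: (-2·x·((x - 2)^2 + 2) - 2)^2 - 2 = -32·x^5 + 112·x^4 - 184·x^3 + 112·x^2 + 48·x + 2 + O(x^6).
The coefficient of x^5 is -32.

Final answer: -32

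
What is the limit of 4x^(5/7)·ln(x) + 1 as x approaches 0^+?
The product is a 0·∞ indeterminate form at x → 0⁺.
Rewrite the product as 4·ln(x) / x^(-5/7) and apply L'Hôpital, or use the standard hierarchy x^(-5/7) ≫ |ln x| as x → 0⁺.
The indeterminate product → 0, so the limit = 1.

Final answer: 1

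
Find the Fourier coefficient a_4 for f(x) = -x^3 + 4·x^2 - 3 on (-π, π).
a_4 = (1/π) ∫_{-π}^{π} f(x)·cos(4x) dx.
Evaluate the integral (use parity and integration by parts as needed): a_4 = 1.

Final answer: 1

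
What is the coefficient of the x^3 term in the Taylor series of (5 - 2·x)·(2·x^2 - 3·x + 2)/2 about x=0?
Expand to order 3: (5 - 2·x)·(2·x^2 - 3·x + 2)/2 = -2·x^3 + 8·x^2 - 19·x/2 + 5 + O(x^4).
The coefficient of x^3 is -2.

Final answer: -2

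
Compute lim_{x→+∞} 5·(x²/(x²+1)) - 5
Evaluate the dominant behaviour as x → +∞; each term tends to a finite value or vanishes.
Limit = 0.

Final answer: 0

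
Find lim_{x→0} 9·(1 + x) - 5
Direct substitution at x = 0 gives 4.

Final answer: 4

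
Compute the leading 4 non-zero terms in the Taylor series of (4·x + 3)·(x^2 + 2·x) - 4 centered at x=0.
4·x^3 + 11·x^2 + 6·x - 4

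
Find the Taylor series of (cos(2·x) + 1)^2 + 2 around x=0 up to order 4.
20·x^4/3 - 8·x^2 + 6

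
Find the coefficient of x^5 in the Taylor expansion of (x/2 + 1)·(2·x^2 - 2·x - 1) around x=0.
Expand to order 5: (x/2 + 1)·(2·x^2 - 2·x - 1) = x^3 + x^2 - 5·x/2 - 1 + O(x^6).
The coefficient of x^5 is 0.

Final answer: 0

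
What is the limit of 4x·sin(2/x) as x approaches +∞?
As x → +∞: let u = 2/x → 0⁺; then 4·x·sin(2/x) = 4·2·sin(u)/u → 4·2·1 = 8.
Limit = 8.

Final answer: 8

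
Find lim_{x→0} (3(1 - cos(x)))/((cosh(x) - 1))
Both numerator and denominator → 0 as x → 0; this is a 0/0 indeterminate form.
Expand each to leading order near x = 0: numerator ~ 3·x^2/2, denominator ~ x^2/2.
The limit of the ratio is 3.

Final answer: 3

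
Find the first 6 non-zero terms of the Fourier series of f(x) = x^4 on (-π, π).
(48 - 8·π^2)·cos(x) + (-3 + 2·π^2)·cos(2·x) + (16/27 - 8·π^2/9)·cos(3·x) + (-3/16 + π^2/2)·cos(4·x) + (48/625 - 8·π^2/25)·cos(5·x) + π^4/5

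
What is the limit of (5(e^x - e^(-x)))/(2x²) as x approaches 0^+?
Both numerator and denominator → 0 as x → 0^+; this is a 0/0 indeterminate form.
Expand each to leading order near x = 0: numerator ~ 10·x, denominator ~ 2·x^2.
The limit of the ratio is ∞.

Final answer: ∞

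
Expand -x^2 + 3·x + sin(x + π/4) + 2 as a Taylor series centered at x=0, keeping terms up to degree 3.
-√(2)·x^3/12 + x^2·(-1 - √(2)/4) + x·(√(2)/2 + 3) + √(2)/2 + 2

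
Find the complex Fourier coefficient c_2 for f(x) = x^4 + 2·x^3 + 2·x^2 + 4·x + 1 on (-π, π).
Compute the real Fourier coefficients first: a_2 = -1 + 2·π^2, b_2 = -2·π^2 - 1.
Then c_2 = (a_2 − i·b_2)/2 = -1/2 + π^2 + i/2 + i·π^2.

Final answer: -1/2 + π^2 + i/2 + i·π^2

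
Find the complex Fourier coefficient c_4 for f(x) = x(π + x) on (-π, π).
Compute the real Fourier coefficients first: a_4 = 1/4, b_4 = -π/2.
Then c_4 = (a_4 − i·b_4)/2 = 1/8 + i·π/4.

Final answer: 1/8 + i·π/4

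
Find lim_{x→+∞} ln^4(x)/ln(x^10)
This is an ∞/∞ indeterminate form as x → +∞.
Write ln(x^10) = 10·ln(x), reducing the quotient to ln^3(x)/10 → ∞.
Limit = ∞.

Final answer: ∞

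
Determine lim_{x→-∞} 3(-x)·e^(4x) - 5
The product is a 0·∞ indeterminate form at x → -∞.
Rewrite the product as 3(-x) / e^(-4x) (an ∞/∞ form) and apply L'Hôpital, or use the standard hierarchy e^(4|x|) ≫ |(-x)| as x → -∞.
The indeterminate product → 0, so the limit = -5.

Final answer: -5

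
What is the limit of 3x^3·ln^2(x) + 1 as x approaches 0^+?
The product is a 0·∞ indeterminate form at x → 0⁺.
Rewrite the product as 3·ln^2(x) / x^(-3) and apply L'Hôpital, or use the standard hierarchy x^(-3) ≫ |ln x|^2 as x → 0⁺.
The indeterminate product → 0, so the limit = 1.

Final answer: 1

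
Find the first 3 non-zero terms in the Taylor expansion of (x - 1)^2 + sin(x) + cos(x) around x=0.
x^2/2 - x + 2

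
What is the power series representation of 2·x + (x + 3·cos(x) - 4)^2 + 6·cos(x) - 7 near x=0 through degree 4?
9·x^4/4 - 3·x^3 + x^2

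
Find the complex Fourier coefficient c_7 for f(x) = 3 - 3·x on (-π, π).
Compute the real Fourier coefficients first: a_7 = 0, b_7 = -6/7.
Then c_7 = (a_7 − i·b_7)/2 = 3·i/7.

Final answer: 3·i/7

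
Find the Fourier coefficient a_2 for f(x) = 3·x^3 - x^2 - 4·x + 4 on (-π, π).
a_2 = (1/π) ∫_{-π}^{π} f(x)·cos(2x) dx.
Evaluate the integral (use parity and integration by parts as needed): a_2 = -1.

Final answer: -1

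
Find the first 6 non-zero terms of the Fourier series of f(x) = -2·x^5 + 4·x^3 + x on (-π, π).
(-526 - 4·π^4 + 88·π^2)·sin(x) + (-14·π^2 + 20 + 2·π^4)·sin(2·x) + (-4·π^4/3 - 250/81 + 152·π^2/27)·sin(3·x) + (-13·π^2/4 + 23/32 + π^4)·sin(4·x) + (-4·π^4/5 - 86/625 + 56·π^2/25)·sin(5·x) + (-46·π^2/27 - 4/81 + 2·π^4/3)·sin(6·x)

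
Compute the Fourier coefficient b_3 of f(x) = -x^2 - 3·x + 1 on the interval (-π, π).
b_3 = (1/π) ∫_{-π}^{π} f(x)·sin(3x) dx.
Evaluate the integral (use parity and integration by parts as needed): b_3 = -2.

Final answer: -2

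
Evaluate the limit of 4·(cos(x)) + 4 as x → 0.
Direct substitution at x = 0 gives 8.

Final answer: 8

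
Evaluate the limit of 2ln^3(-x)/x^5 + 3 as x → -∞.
The quotient is an ∞/∞ indeterminate form as x → -∞.
Compare growth rates of the dominant terms (exponentials ≫ polynomials ≫ logarithms), or apply L'Hôpital's rule; the quotient → 0.
Adding the constant: 0 + 3 = 3. Limit = 3.

Final answer: 3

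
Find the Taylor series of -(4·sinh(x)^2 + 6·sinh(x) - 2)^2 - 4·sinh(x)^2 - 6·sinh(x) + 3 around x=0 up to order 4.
-24·x^4 - 45·x^3 - 24·x^2 + 18·x - 1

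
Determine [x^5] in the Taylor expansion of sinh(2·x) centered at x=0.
Expand to order 5: sinh(2·x) = 4·x^5/15 + 4·x^3/3 + 2·x + O(x^6).
The coefficient of x^5 is 4/15.

Final answer: 4/15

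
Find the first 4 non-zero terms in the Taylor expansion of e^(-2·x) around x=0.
-4·x^3/3 + 2·x^2 - 2·x + 1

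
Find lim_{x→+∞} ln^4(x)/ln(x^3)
This is an ∞/∞ indeterminate form as x → +∞.
Write ln(x^3) = 3·ln(x), reducing the quotient to ln^3(x)/3 → ∞.
Limit = ∞.

Final answer: ∞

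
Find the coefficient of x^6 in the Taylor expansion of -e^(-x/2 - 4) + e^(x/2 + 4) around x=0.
Expand to order 6: -e^(-x/2 - 4) + e^(x/2 + 4) = x^6·(-e^(-4)/46080 + e^(4)/46080) + x^5·(e^(-4)/3840 + e^(4)/3840) + x^4·(-e^(-4)/384 + e^(4)/384) + x^3·(e^(-4)/48 + e^(4)/48) + x^2·(-e^(-4)/8 + e^(4)/8) + x·(e^(-4)/2 + e^(4)/2) - e^(-4) + e^(4) + O(x^7).
The coefficient of x^6 is -e^(-4)/46080 + e^(4)/46080.

Final answer: -e^(-4)/46080 + e^(4)/46080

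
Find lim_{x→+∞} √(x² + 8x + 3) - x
This is an ∞ − ∞ indeterminate form.
Multiply and divide by the conjugate √(x²+8x + 3) + x; the x² terms cancel, leaving (8x + 3)/(√(x²+8x + 3)+x) → 8/2 = 4.
Limit = 4.

Final answer: 4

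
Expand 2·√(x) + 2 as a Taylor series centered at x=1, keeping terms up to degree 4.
4 + (x - 1) - (x - 1)^2/4 + (x - 1)^3/8 - 5·(x - 1)^4/64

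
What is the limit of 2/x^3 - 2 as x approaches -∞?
Evaluate the dominant behaviour as x → -∞; each term tends to a finite value or vanishes.
Limit = -2.

Final answer: -2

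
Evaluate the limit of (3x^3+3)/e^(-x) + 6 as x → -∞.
The quotient is an ∞/∞ indeterminate form as x → -∞.
Compare growth rates of the dominant terms (exponentials ≫ polynomials ≫ logarithms), or apply L'Hôpital's rule; the quotient → 0.
Adding the constant: 0 + 6 = 6. Limit = 6.

Final answer: 6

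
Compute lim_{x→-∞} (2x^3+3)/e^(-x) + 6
The quotient is an ∞/∞ indeterminate form as x → -∞.
Compare growth rates of the dominant terms (exponentials ≫ polynomials ≫ logarithms), or apply L'Hôpital's rule; the quotient → 0.
Adding the constant: 0 + 6 = 6. Limit = 6.

Final answer: 6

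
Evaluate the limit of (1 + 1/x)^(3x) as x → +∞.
As x → +∞: write (1 + 1/x)^(3x) = ((1 + 1/x)^x)^3 → (e^1)^3 = e^3.
Limit = e^(3).

Final answer: e^(3)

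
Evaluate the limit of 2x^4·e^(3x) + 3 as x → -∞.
The product is a 0·∞ indeterminate form at x → -∞.
Rewrite the product as 2x^4 / e^(-3x) (an ∞/∞ form) and apply L'Hôpital, or use the standard hierarchy e^(3|x|) ≫ |x^4| as x → -∞.
The indeterminate product → 0, so the limit = 3.

Final answer: 3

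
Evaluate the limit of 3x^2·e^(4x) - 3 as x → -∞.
The product is a 0·∞ indeterminate form at x → -∞.
Rewrite the product as 3x^2 / e^(-4x) (an ∞/∞ form) and apply L'Hôpital, or use the standard hierarchy e^(4|x|) ≫ |x^2| as x → -∞.
The indeterminate product → 0, so the limit = -3.

Final answer: -3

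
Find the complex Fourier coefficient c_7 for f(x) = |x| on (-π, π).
Compute the real Fourier coefficients first: a_7 = -4/(49·π), b_7 = 0.
Then c_7 = (a_7 − i·b_7)/2 = -2/(49·π).

Final answer: -2/(49·π)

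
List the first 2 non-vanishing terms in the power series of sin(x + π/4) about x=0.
√(2)·x/2 + √(2)/2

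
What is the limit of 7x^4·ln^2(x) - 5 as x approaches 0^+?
The product is a 0·∞ indeterminate form at x → 0⁺.
Rewrite the product as 7·ln^2(x) / x^(-4) and apply L'Hôpital, or use the standard hierarchy x^(-4) ≫ |ln x|^2 as x → 0⁺.
The indeterminate product → 0, so the limit = -5.

Final answer: -5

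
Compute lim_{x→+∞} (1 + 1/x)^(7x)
As x → +∞: write (1 + 1/x)^(7x) = ((1 + 1/x)^x)^7 → (e^1)^7 = e^7.
Limit = e^(7).

Final answer: e^(7)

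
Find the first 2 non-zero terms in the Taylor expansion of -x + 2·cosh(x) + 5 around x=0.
7 - x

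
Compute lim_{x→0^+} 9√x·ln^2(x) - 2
The product is a 0·∞ indeterminate form at x → 0⁺.
Rewrite the product as 9·ln^2(x) / x^(-1/2) and apply L'Hôpital, or use the standard hierarchy x^(-1/2) ≫ |ln x|^2 as x → 0⁺.
The indeterminate product → 0, so the limit = -2.

Final answer: -2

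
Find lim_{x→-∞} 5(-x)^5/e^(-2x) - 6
The quotient is an ∞/∞ indeterminate form as x → -∞.
Compare growth rates of the dominant terms (exponentials ≫ polynomials ≫ logarithms), or apply L'Hôpital's rule; the quotient → 0.
Adding the constant: 0 - 6 = -6. Limit = -6.

Final answer: -6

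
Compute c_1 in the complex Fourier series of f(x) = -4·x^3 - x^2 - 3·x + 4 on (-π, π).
Compute the real Fourier coefficients first: a_1 = 4, b_1 = 42 - 8·π^2.
Then c_1 = (a_1 − i·b_1)/2 = 2 - 21·i + 4·i·π^2.

Final answer: 2 - 21·i + 4·i·π^2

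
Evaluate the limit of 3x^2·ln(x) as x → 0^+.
This is a 0·∞ indeterminate form at x → 0⁺.
Rewrite the product as 3·ln(x) / x^(-2) and apply L'Hôpital, or use the standard hierarchy x^(-2) ≫ |ln x| as x → 0⁺.
The indeterminate product → 0, so the limit = 0.

Final answer: 0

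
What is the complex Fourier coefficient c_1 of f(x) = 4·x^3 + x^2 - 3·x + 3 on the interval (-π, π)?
Compute the real Fourier coefficients first: a_1 = -4, b_1 = -54 + 8·π^2.
Then c_1 = (a_1 − i·b_1)/2 = -2 - 4·i·π^2 + 27·i.

Final answer: -2 - 4·i·π^2 + 27·i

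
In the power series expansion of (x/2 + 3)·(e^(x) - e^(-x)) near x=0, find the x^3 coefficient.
Expand to order 3: (x/2 + 3)·(e^(x) - e^(-x)) = x^3 + x^2 + 6·x + O(x^4).
The coefficient of x^3 is 1.

Final answer: 1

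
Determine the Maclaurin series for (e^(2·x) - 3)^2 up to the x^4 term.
20·x^4/3 + 8·x^3/3 - 4·x^2 - 8·x + 4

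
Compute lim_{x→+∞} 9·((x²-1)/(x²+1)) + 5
Evaluate the dominant behaviour as x → +∞; each term tends to a finite value or vanishes.
Limit = 14.

Final answer: 14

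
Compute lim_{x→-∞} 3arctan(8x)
Evaluate the dominant behaviour as x → -∞; each term tends to a finite value or vanishes.
Limit = -3·π/2.

Final answer: -3·π/2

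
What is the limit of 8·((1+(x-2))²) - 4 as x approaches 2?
Direct substitution at x = 2 gives 4.

Final answer: 4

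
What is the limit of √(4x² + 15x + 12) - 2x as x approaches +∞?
As x → +∞: multiply by the conjugate to get (15x+12)/(√(4x²+15x+12)+2x); the denominator ~ 4x, so the limit is 15/4.
Limit = 15/4.

Final answer: 15/4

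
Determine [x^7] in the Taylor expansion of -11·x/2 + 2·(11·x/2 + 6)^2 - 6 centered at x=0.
Expand to order 7: -11·x/2 + 2·(11·x/2 + 6)^2 - 6 = 121·x^2/2 + 253·x/2 + 66 + O(x^8).
The coefficient of x^7 is 0.

Final answer: 0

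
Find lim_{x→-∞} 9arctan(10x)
Evaluate the dominant behaviour as x → -∞; each term tends to a finite value or vanishes.
Limit = -9·π/2.

Final answer: -9·π/2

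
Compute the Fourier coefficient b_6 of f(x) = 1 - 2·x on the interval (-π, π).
b_6 = (1/π) ∫_{-π}^{π} f(x)·sin(6x) dx.
Evaluate the integral (use parity and integration by parts as needed): b_6 = 2/3.

Final answer: 2/3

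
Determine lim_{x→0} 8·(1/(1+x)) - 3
Direct substitution at x = 0 gives 5.

Final answer: 5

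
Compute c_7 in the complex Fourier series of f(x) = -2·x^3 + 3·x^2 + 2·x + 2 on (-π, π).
Compute the real Fourier coefficients first: a_7 = -12/49, b_7 = 220/343 - 4·π^2/7.
Then c_7 = (a_7 − i·b_7)/2 = -6/49 - 110·i/343 + 2·i·π^2/7.

Final answer: -6/49 - 110·i/343 + 2·i·π^2/7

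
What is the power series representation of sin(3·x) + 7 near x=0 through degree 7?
-243·x^7/560 + 81·x^5/40 - 9·x^3/2 + 3·x + 7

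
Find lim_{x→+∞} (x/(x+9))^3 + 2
As x → +∞: x/(x+9) = 1/(1 + 9/x) → 1, and the 3rd power of a limit-1 base also → 1; with the additive constant, 1 + 2 = 3.
Limit = 3.

Final answer: 3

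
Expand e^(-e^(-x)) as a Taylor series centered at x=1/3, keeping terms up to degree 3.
e^(-e^(-1/3)) + e^(-1/3)·e^(-e^(-1/3))·(x - 1/3) + (-e^(2/3) + e^(1/3))·e^(-1)·e^(-e^(-1/3))·(x - 1/3)^2/2 + (-3·e^(4/3) + e + e^(5/3))·e^(-2)·e^(-e^(-1/3))·(x - 1/3)^3/6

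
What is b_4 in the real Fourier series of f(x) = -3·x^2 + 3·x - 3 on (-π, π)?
b_4 = (1/π) ∫_{-π}^{π} f(x)·sin(4x) dx.
Evaluate the integral (use parity and integration by parts as needed): b_4 = -3/2.

Final answer: -3/2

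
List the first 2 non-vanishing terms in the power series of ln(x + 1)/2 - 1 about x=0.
x/2 - 1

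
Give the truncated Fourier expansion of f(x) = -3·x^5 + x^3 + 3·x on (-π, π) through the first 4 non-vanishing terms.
(-726 - 6·π^4 + 122·π^2)·sin(x) + (-16·π^2 + 21 + 3·π^4)·sin(2·x) + (-2·π^4 - 38/27 + 46·π^2/9)·sin(3·x) + (-19·π^2/8 - 39/64 + 3·π^4/2)·sin(4·x)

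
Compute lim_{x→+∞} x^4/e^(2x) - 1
The quotient is an ∞/∞ indeterminate form as x → +∞.
The exponential denominator e^(2x) dominates the polynomial numerator (e^x ≫ x^4 as x → ∞), so the quotient → 0.
Adding the constant: 0 - 1 = -1. Limit = -1.

Final answer: -1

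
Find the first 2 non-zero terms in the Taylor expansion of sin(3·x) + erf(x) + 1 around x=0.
x·(2/√(π) + 3) + 1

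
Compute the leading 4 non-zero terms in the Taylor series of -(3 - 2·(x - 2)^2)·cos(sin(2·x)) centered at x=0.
16·x^3 - 8·x^2 - 8·x + 5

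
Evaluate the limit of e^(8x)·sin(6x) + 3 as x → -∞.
Evaluate the dominant behaviour as x → -∞; each term tends to a finite value or vanishes.
Limit = 3.

Final answer: 3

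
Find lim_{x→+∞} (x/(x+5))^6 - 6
As x → +∞: x/(x+5) = 1/(1 + 5/x) → 1, and the 6th power of a limit-1 base also → 1; with the additive constant, 1 - 6 = -5.
Limit = -5.

Final answer: -5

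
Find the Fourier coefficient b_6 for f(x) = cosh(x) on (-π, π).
b_6 = (1/π) ∫_{-π}^{π} f(x)·sin(6x) dx.
Evaluate the integral (use parity and integration by parts as needed): b_6 = 0.

Final answer: 0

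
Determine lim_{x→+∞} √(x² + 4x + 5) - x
This is an ∞ − ∞ indeterminate form.
Multiply and divide by the conjugate √(x²+4x + 5) + x; the x² terms cancel, leaving (4x + 5)/(√(x²+4x + 5)+x) → 4/2 = 2.
Limit = 2.

Final answer: 2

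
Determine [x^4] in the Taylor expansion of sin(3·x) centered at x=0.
Expand to order 4: sin(3·x) = -9·x^3/2 + 3·x + O(x^5).
The coefficient of x^4 is 0.

Final answer: 0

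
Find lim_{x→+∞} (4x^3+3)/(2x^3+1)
This is an ∞/∞ indeterminate form as x → +∞.
Divide numerator and denominator by x^3 and let the lower-order terms vanish; the leading terms give 4/2 = 2.
Limit = 2.

Final answer: 2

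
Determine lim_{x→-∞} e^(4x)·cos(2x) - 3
Evaluate the dominant behaviour as x → -∞; each term tends to a finite value or vanishes.
Limit = -3.

Final answer: -3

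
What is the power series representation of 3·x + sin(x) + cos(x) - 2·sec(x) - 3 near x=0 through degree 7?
-x^7/5040 - 41·x^6/240 + x^5/120 - 3·x^4/8 - x^3/6 - 3·x^2/2 + 4·x - 4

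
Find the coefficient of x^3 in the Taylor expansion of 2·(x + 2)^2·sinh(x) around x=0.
Expand to order 3: 2·(x + 2)^2·sinh(x) = 10·x^3/3 + 8·x^2 + 8·x + O(x^4).
The coefficient of x^3 is 10/3.

Final answer: 10/3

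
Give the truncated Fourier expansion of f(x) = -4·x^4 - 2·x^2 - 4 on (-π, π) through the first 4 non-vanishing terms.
(-184 + 32·π^2)·cos(x) + (10 - 8·π^2)·cos(2·x) + (-40/27 + 32·π^2/9)·cos(3·x) - 4·π^4/5 - 2·π^2/3 - 4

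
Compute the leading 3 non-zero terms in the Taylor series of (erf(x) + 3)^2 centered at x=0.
4·x^2/π + 12·x/√(π) + 9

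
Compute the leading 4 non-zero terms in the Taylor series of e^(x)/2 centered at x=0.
x^3/12 + x^2/4 + x/2 + 1/2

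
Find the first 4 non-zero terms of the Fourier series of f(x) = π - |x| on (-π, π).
4·cos(x)/π + 4·cos(3·x)/(9·π) + 4·cos(5·x)/(25·π) + π/2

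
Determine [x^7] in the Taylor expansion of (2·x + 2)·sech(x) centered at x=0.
Expand to order 7: (2·x + 2)·sech(x) = -61·x^7/360 - 61·x^6/360 + 5·x^5/12 + 5·x^4/12 - x^3 - x^2 + 2·x + 2 + O(x^8).
The coefficient of x^7 is -61/360.

Final answer: -61/360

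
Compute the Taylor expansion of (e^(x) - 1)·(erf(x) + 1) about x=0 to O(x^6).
x^5·(1/120 - 1/(4·√(π))) + x^4·(1/24 - 1/(3·√(π))) + x^3·(1/6 + 1/√(π)) + x^2·(1/2 + 2/√(π)) + x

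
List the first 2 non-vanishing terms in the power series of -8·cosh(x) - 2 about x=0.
-4·x^2 - 10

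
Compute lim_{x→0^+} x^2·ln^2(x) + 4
The product is a 0·∞ indeterminate form at x → 0⁺.
Rewrite the product as ln^2(x) / x^(-2) and apply L'Hôpital, or use the standard hierarchy x^(-2) ≫ |ln x|^2 as x → 0⁺.
The indeterminate product → 0, so the limit = 4.

Final answer: 4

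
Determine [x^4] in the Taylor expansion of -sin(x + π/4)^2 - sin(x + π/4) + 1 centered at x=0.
Expand to order 4: -sin(x + π/4)^2 - sin(x + π/4) + 1 = -√(2)·x^4/48 + x^3·(√(2)/12 + 2/3) + √(2)·x^2/4 + x·(-1 - √(2)/2) - √(2)/2 + 1/2 + O(x^5).
The coefficient of x^4 is -√(2)/48.

Final answer: -√(2)/48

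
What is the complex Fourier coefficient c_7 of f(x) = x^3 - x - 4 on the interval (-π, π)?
Compute the real Fourier coefficients first: a_7 = 0, b_7 = -110/343 + 2·π^2/7.
Then c_7 = (a_7 − i·b_7)/2 = -i·π^2/7 + 55·i/343.

Final answer: -i·π^2/7 + 55·i/343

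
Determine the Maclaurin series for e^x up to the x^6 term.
x^6/720 + x^5/120 + x^4/24 + x^3/6 + x^2/2 + x + 1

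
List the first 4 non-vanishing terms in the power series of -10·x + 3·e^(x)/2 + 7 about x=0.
x^3/4 + 3·x^2/4 - 17·x/2 + 17/2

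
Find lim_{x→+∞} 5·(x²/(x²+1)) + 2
Evaluate the dominant behaviour as x → +∞; each term tends to a finite value or vanishes.
Limit = 7.

Final answer: 7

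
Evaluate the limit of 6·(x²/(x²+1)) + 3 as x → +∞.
Evaluate the dominant behaviour as x → +∞; each term tends to a finite value or vanishes.
Limit = 9.

Final answer: 9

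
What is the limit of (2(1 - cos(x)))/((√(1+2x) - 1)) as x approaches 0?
Both numerator and denominator → 0 as x → 0; this is a 0/0 indeterminate form.
Expand each to leading order near x = 0: numerator ~ x^2, denominator ~ x.
The limit of the ratio is 0.

Final answer: 0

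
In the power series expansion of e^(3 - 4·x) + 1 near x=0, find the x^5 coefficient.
Expand to order 5: e^(3 - 4·x) + 1 = -128·x^5·e^(3)/15 + 32·x^4·e^(3)/3 - 32·x^3·e^(3)/3 + 8·x^2·e^(3) - 4·x·e^(3) + 1 + e^(3) + O(x^6).
The coefficient of x^5 is -128·e^(3)/15.

Final answer: -128·e^(3)/15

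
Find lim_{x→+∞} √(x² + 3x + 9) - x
This is an ∞ − ∞ indeterminate form.
Multiply and divide by the conjugate √(x²+3x + 9) + x; the x² terms cancel, leaving (3x + 9)/(√(x²+3x + 9)+x) → 3/2.
Limit = 3/2.

Final answer: 3/2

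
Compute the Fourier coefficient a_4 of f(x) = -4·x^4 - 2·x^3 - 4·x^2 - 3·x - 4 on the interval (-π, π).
a_4 = (1/π) ∫_{-π}^{π} f(x)·cos(4x) dx.
Evaluate the integral (use parity and integration by parts as needed): a_4 = -2·π^2 - 1/4.

Final answer: -2·π^2 - 1/4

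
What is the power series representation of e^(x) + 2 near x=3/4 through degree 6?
2 + e^(3/4) + e^(3/4)·(x - 3/4) + e^(3/4)·(x - 3/4)^2/2 + e^(3/4)·(x - 3/4)^3/6 + e^(3/4)·(x - 3/4)^4/24 + e^(3/4)·(x - 3/4)^5/120 + e^(3/4)·(x - 3/4)^6/720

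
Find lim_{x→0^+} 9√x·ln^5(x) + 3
The product is a 0·∞ indeterminate form at x → 0⁺.
Rewrite the product as 9·ln^5(x) / x^(-1/2) and apply L'Hôpital, or use the standard hierarchy x^(-1/2) ≫ |ln x|^5 as x → 0⁺.
The indeterminate product → 0, so the limit = 3.

Final answer: 3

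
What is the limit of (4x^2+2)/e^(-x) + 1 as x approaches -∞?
The quotient is an ∞/∞ indeterminate form as x → -∞.
Compare growth rates of the dominant terms (exponentials ≫ polynomials ≫ logarithms), or apply L'Hôpital's rule; the quotient → 0.
Adding the constant: 0 + 1 = 1. Limit = 1.

Final answer: 1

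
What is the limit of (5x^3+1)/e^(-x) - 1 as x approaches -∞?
The quotient is an ∞/∞ indeterminate form as x → -∞.
Compare growth rates of the dominant terms (exponentials ≫ polynomials ≫ logarithms), or apply L'Hôpital's rule; the quotient → 0.
Adding the constant: 0 - 1 = -1. Limit = -1.

Final answer: -1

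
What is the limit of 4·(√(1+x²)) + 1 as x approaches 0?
Direct substitution at x = 0 gives 5.

Final answer: 5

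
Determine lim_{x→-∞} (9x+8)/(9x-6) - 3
Evaluate the dominant behaviour as x → -∞; each term tends to a finite value or vanishes.
Limit = -2.

Final answer: -2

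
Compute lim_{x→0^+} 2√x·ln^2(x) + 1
The product is a 0·∞ indeterminate form at x → 0⁺.
Rewrite the product as 2·ln^2(x) / x^(-1/2) and apply L'Hôpital, or use the standard hierarchy x^(-1/2) ≫ |ln x|^2 as x → 0⁺.
The indeterminate product → 0, so the limit = 1.

Final answer: 1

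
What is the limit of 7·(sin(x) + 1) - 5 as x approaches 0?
Direct substitution at x = 0 gives 2.

Final answer: 2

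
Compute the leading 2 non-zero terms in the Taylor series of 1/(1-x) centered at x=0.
x + 1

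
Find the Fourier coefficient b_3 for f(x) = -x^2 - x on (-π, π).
b_3 = (1/π) ∫_{-π}^{π} f(x)·sin(3x) dx.
Evaluate the integral (use parity and integration by parts as needed): b_3 = -2/3.

Final answer: -2/3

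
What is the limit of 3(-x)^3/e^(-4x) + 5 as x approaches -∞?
The quotient is an ∞/∞ indeterminate form as x → -∞.
Compare growth rates of the dominant terms (exponentials ≫ polynomials ≫ logarithms), or apply L'Hôpital's rule; the quotient → 0.
Adding the constant: 0 + 5 = 5. Limit = 5.

Final answer: 5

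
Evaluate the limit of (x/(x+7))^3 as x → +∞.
As x → +∞: x/(x+7) = 1/(1 + 7/x) → 1, and the 3rd power of a limit-1 base also → 1.
Limit = 1.

Final answer: 1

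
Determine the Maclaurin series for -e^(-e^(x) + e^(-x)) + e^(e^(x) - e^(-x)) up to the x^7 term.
989·x^7/1260 + 19·x^5/10 + 10·x^3/3 + 4·x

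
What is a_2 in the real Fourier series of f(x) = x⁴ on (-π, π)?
a_2 = (1/π) ∫_{-π}^{π} f(x)·cos(2x) dx.
Evaluate the integral (use parity and integration by parts as needed): a_2 = -3 + 2·π^2.

Final answer: -3 + 2·π^2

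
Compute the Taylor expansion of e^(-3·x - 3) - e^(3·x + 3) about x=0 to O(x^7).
x^6·(-81·e^(3)/80 + 81·e^(-3)/80) + x^5·(-81·e^(3)/40 - 81·e^(-3)/40) + x^4·(-27·e^(3)/8 + 27·e^(-3)/8) + x^3·(-9·e^(3)/2 - 9·e^(-3)/2) + x^2·(-9·e^(3)/2 + 9·e^(-3)/2) + x·(-3·e^(3) - 3·e^(-3)) - e^(3) + e^(-3)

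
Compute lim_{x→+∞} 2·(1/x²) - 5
Evaluate the dominant behaviour as x → +∞; each term tends to a finite value or vanishes.
Limit = -5.

Final answer: -5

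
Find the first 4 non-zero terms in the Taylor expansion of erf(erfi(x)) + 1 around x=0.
x^5·(-16/(3·π^2) + 2/(5·π) + 32/(5·π^3)) + x^3·(-16/(3·π^2) + 4/(3·π)) + 4·x/π + 1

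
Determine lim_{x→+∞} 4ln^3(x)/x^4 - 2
The quotient is an ∞/∞ indeterminate form as x → +∞.
The polynomial denominator x^4 dominates the logarithmic numerator (any positive power of x ≫ ln^3(x) as x → ∞), so the quotient → 0.
Adding the constant: 0 - 2 = -2. Limit = -2.

Final answer: -2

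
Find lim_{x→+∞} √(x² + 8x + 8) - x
This is an ∞ − ∞ indeterminate form.
Multiply and divide by the conjugate √(x²+8x + 8) + x; the x² terms cancel, leaving (8x + 8)/(√(x²+8x + 8)+x) → 8/2 = 4.
Limit = 4.

Final answer: 4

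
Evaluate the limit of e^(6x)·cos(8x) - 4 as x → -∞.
Evaluate the dominant behaviour as x → -∞; each term tends to a finite value or vanishes.
Limit = -4.

Final answer: -4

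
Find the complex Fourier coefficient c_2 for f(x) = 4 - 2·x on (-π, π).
Compute the real Fourier coefficients first: a_2 = 0, b_2 = 2.
Then c_2 = (a_2 − i·b_2)/2 = -i.

Final answer: -i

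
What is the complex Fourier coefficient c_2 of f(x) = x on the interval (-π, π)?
Compute the real Fourier coefficients first: a_2 = 0, b_2 = -1.
Then c_2 = (a_2 − i·b_2)/2 = i/2.

Final answer: i/2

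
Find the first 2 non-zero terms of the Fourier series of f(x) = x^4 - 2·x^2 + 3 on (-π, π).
(56 - 8·π^2)·cos(x) - 2·π^2/3 + 3 + π^4/5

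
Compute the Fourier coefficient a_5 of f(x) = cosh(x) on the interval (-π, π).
a_5 = (1/π) ∫_{-π}^{π} f(x)·cos(5x) dx.
Evaluate the integral (use parity and integration by parts as needed): a_5 = -sinh(π)/(13·π).

Final answer: -sinh(π)/(13·π)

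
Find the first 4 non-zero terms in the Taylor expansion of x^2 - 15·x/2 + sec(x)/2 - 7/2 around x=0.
5·x^4/48 + 5·x^2/4 - 15·x/2 - 3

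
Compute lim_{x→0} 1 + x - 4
Direct substitution at x = 0 gives -3.

Final answer: -3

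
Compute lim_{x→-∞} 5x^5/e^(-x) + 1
The quotient is an ∞/∞ indeterminate form as x → -∞.
Compare growth rates of the dominant terms (exponentials ≫ polynomials ≫ logarithms), or apply L'Hôpital's rule; the quotient → 0.
Adding the constant: 0 + 1 = 1. Limit = 1.

Final answer: 1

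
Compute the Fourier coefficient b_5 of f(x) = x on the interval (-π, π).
b_5 = (1/π) ∫_{-π}^{π} f(x)·sin(5x) dx.
Evaluate the integral (use parity and integration by parts as needed): b_5 = 2/5.

Final answer: 2/5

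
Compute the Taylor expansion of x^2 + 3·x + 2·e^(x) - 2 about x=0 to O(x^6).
x^5/60 + x^4/12 + x^3/3 + 2·x^2 + 5·x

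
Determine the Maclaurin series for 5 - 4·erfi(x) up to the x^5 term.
-4·x^5/(5·√(π)) - 8·x^3/(3·√(π)) - 8·x/√(π) + 5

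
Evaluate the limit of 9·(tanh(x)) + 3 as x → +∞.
Evaluate the dominant behaviour as x → +∞; each term tends to a finite value or vanishes.
Limit = 12.

Final answer: 12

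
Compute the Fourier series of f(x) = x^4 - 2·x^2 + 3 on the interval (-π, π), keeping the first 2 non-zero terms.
(56 - 8·π^2)·cos(x) - 2·π^2/3 + 3 + π^4/5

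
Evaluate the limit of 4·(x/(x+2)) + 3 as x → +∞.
Evaluate the dominant behaviour as x → +∞; each term tends to a finite value or vanishes.
Limit = 7.

Final answer: 7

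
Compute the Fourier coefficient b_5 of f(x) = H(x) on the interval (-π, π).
b_5 = (1/π) ∫_{-π}^{π} f(x)·sin(5x) dx.
Evaluate the integral (use parity and integration by parts as needed): b_5 = 2/(5·π).

Final answer: 2/(5·π)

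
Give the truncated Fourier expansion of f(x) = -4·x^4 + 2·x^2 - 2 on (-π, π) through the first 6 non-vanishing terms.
(-200 + 32·π^2)·cos(x) + (14 - 8·π^2)·cos(2·x) + (-88/27 + 32·π^2/9)·cos(3·x) + (5/4 - 2·π^2)·cos(4·x) + (-392/625 + 32·π^2/25)·cos(5·x) - 4·π^4/5 - 2 + 2·π^2/3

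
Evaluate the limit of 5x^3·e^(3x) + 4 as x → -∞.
The product is a 0·∞ indeterminate form at x → -∞.
Rewrite the product as 5x^3 / e^(-3x) (an ∞/∞ form) and apply L'Hôpital, or use the standard hierarchy e^(3|x|) ≫ |x^3| as x → -∞.
The indeterminate product → 0, so the limit = 4.

Final answer: 4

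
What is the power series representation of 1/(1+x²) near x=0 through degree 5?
x^4 - x^2 + 1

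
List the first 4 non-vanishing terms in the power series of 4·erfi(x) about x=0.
4·x^7/(21·√(π)) + 4·x^5/(5·√(π)) + 8·x^3/(3·√(π)) + 8·x/√(π)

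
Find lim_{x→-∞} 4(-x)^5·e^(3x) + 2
The product is a 0·∞ indeterminate form at x → -∞.
Rewrite the product as 4(-x)^5 / e^(-3x) (an ∞/∞ form) and apply L'Hôpital, or use the standard hierarchy e^(3|x|) ≫ |(-x)^5| as x → -∞.
The indeterminate product → 0, so the limit = 2.

Final answer: 2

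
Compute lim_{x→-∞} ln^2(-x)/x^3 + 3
The quotient is an ∞/∞ indeterminate form as x → -∞.
Compare growth rates of the dominant terms (exponentials ≫ polynomials ≫ logarithms), or apply L'Hôpital's rule; the quotient → 0.
Adding the constant: 0 + 3 = 3. Limit = 3.

Final answer: 3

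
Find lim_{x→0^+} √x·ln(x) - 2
The product is a 0·∞ indeterminate form at x → 0⁺.
Rewrite the product as ln(x) / x^(-1/2) and apply L'Hôpital, or use the standard hierarchy x^(-1/2) ≫ |ln x| as x → 0⁺.
The indeterminate product → 0, so the limit = -2.

Final answer: -2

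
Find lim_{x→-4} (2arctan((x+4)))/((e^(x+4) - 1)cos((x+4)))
Both numerator and denominator → 0 as x → -4; this is a 0/0 indeterminate form.
Expand each to leading order near x = -4: numerator ~ 2·(x + 4), denominator ~ (x + 4).
The limit of the ratio is 2.

Final answer: 2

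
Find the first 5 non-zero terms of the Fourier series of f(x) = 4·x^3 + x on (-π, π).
(-46 + 8·π^2)·sin(x) + (5 - 4·π^2)·sin(2·x) + (-10/9 + 8·π^2/3)·sin(3·x) + (1/4 - 2·π^2)·sin(4·x) + (2/125 + 8·π^2/5)·sin(5·x)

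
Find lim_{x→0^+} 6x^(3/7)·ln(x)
This is a 0·∞ indeterminate form at x → 0⁺.
Rewrite the product as 6·ln(x) / x^(-3/7) and apply L'Hôpital, or use the standard hierarchy x^(-3/7) ≫ |ln x| as x → 0⁺.
The indeterminate product → 0, so the limit = 0.

Final answer: 0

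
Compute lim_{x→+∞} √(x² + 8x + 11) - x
This is an ∞ − ∞ indeterminate form.
Multiply and divide by the conjugate √(x²+8x + 11) + x; the x² terms cancel, leaving (8x + 11)/(√(x²+8x + 11)+x) → 8/2 = 4.
Limit = 4.

Final answer: 4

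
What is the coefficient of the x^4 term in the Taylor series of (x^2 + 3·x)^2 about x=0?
Expand to order 4: (x^2 + 3·x)^2 = x^4 + 6·x^3 + 9·x^2 + O(x^5).
The coefficient of x^4 is 1.

Final answer: 1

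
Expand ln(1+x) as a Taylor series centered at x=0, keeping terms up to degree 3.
x^3/3 - x^2/2 + x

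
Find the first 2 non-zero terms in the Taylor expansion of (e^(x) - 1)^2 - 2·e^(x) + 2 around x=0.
2·x^3/3 - 2·x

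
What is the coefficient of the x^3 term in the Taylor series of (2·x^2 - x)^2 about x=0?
Expand to order 3: (2·x^2 - x)^2 = -4·x^3 + x^2 + O(x^4).
The coefficient of x^3 is -4.

Final answer: -4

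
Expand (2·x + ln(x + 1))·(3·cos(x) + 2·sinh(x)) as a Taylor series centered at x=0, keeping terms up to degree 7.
-449·x^7/1680 + 269·x^6/720 - 23·x^5/120 + 5·x^4/3 - 9·x^3/2 + 9·x^2/2 + 9·x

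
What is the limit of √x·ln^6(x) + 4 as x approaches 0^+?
The product is a 0·∞ indeterminate form at x → 0⁺.
Rewrite the product as ln^6(x) / x^(-1/2) and apply L'Hôpital, or use the standard hierarchy x^(-1/2) ≫ |ln x|^6 as x → 0⁺.
The indeterminate product → 0, so the limit = 4.

Final answer: 4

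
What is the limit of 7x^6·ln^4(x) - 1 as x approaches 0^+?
The product is a 0·∞ indeterminate form at x → 0⁺.
Rewrite the product as 7·ln^4(x) / x^(-6) and apply L'Hôpital, or use the standard hierarchy x^(-6) ≫ |ln x|^4 as x → 0⁺.
The indeterminate product → 0, so the limit = -1.

Final answer: -1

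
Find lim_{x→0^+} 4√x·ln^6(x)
This is a 0·∞ indeterminate form at x → 0⁺.
Rewrite the product as 4·ln^6(x) / x^(-1/2) and apply L'Hôpital, or use the standard hierarchy x^(-1/2) ≫ |ln x|^6 as x → 0⁺.
The indeterminate product → 0, so the limit = 0.

Final answer: 0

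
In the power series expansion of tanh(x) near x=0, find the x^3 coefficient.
Expand to order 3: tanh(x) = -x^3/3 + x + O(x^4).
The coefficient of x^3 is -1/3.

Final answer: -1/3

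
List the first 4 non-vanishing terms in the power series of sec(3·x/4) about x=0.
4941·x^6/327680 + 135·x^4/2048 + 9·x^2/32 + 1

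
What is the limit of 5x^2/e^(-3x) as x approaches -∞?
This is an ∞/∞ indeterminate form as x → -∞.
Compare growth rates of the dominant terms (exponentials ≫ polynomials ≫ logarithms), or apply L'Hôpital's rule; the quotient → 0.
Limit = 0.

Final answer: 0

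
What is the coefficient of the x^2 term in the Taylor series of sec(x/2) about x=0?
Expand to order 2: sec(x/2) = x^2/8 + 1 + O(x^3).
The coefficient of x^2 is 1/8.

Final answer: 1/8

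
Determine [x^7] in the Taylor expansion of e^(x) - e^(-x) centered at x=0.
Expand to order 7: e^(x) - e^(-x) = x^7/2520 + x^5/60 + x^3/3 + 2·x + O(x^8).
The coefficient of x^7 is 1/2520.

Final answer: 1/2520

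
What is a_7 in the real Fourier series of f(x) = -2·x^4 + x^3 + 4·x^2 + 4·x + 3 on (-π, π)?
a_7 = (1/π) ∫_{-π}^{π} f(x)·cos(7x) dx.
Evaluate the integral (use parity and integration by parts as needed): a_7 = -880/2401 + 16·π^2/49.

Final answer: -880/2401 + 16·π^2/49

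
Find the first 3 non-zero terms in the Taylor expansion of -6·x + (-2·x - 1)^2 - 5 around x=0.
4·x^2 - 2·x - 4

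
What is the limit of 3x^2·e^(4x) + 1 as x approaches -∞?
The product is a 0·∞ indeterminate form at x → -∞.
Rewrite the product as 3x^2 / e^(-4x) (an ∞/∞ form) and apply L'Hôpital, or use the standard hierarchy e^(4|x|) ≫ |x^2| as x → -∞.
The indeterminate product → 0, so the limit = 1.

Final answer: 1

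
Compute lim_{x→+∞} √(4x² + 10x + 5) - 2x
As x → +∞: multiply by the conjugate to get (10x+5)/(√(4x²+10x+5)+2x); the denominator ~ 4x, so the limit is 10/4 = 5/2.
Limit = 5/2.

Final answer: 5/2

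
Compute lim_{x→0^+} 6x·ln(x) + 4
The product is a 0·∞ indeterminate form at x → 0⁺.
Rewrite the product as 6·ln(x) / x^(-1) and apply L'Hôpital, or use the standard hierarchy x^(-1) ≫ |ln x| as x → 0⁺.
The indeterminate product → 0, so the limit = 4.

Final answer: 4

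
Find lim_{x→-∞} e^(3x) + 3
Evaluate the dominant behaviour as x → -∞; each term tends to a finite value or vanishes.
Limit = 3.

Final answer: 3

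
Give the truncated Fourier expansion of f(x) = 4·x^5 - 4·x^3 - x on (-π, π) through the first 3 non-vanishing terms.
(-168·π^2 + 8·π^4 + 1006)·sin(x) + (-4·π^4 - 35 + 24·π^2)·sin(2·x) + (-232·π^2/27 + 410/81 + 8·π^4/3)·sin(3·x)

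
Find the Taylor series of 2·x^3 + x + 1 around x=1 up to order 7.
4 + 7·(x - 1) + 6·(x - 1)^2 + 2·(x - 1)^3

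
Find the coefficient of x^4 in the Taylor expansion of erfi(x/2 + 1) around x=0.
Expand to order 4: erfi(x/2 + 1) = 5·e·x^4/(48·√(π)) + e·x^3/(4·√(π)) + e·x^2/(2·√(π)) + e·x/√(π) + erfi(1) + O(x^5).
The coefficient of x^4 is 5·e/(48·√(π)).

Final answer: 5·e/(48·√(π))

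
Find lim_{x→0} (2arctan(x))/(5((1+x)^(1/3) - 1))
Both numerator and denominator → 0 as x → 0; this is a 0/0 indeterminate form.
Expand each to leading order near x = 0: numerator ~ 2·x, denominator ~ 5·x/3.
The limit of the ratio is 6/5.

Final answer: 6/5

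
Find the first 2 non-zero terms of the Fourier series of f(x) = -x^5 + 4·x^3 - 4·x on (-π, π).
(-296 - 2·π^4 + 48·π^2)·sin(x) + (-9·π^2 + 35/2 + π^4)·sin(2·x)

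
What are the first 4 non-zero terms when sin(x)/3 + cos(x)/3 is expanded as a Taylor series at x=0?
-x^3/18 - x^2/6 + x/3 + 1/3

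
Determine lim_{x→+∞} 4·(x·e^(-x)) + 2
Evaluate the dominant behaviour as x → +∞; each term tends to a finite value or vanishes.
Limit = 2.

Final answer: 2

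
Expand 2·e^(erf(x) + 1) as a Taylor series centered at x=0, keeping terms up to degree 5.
x^5·(-8·e/(3·π^(3/2)) + 8·e/(15·π^(5/2)) + 2·e/(5·√(π))) + x^4·(-8·e/(3·π) + 4·e/(3·π^2)) + x^3·(-4·e/(3·√(π)) + 8·e/(3·π^(3/2))) + 4·e·x^2/π + 4·e·x/√(π) + 2·e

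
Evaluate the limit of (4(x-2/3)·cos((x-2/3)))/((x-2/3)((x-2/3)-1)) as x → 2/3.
Both numerator and denominator → 0 as x → 2/3; this is a 0/0 indeterminate form.
Expand each to leading order near x = 2/3: numerator ~ 4·(x - 2/3), denominator ~ -(x - 2/3).
The limit of the ratio is -4.

Final answer: -4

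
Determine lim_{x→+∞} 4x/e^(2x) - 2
The quotient is an ∞/∞ indeterminate form as x → +∞.
The exponential denominator e^(2x) dominates the polynomial numerator (e^x ≫ x as x → ∞), so the quotient → 0.
Adding the constant: 0 - 2 = -2. Limit = -2.

Final answer: -2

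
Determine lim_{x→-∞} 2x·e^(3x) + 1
The product is a 0·∞ indeterminate form at x → -∞.
Rewrite the product as 2x / e^(-3x) (an ∞/∞ form) and apply L'Hôpital, or use the standard hierarchy e^(3|x|) ≫ |x| as x → -∞.
The indeterminate product → 0, so the limit = 1.

Final answer: 1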